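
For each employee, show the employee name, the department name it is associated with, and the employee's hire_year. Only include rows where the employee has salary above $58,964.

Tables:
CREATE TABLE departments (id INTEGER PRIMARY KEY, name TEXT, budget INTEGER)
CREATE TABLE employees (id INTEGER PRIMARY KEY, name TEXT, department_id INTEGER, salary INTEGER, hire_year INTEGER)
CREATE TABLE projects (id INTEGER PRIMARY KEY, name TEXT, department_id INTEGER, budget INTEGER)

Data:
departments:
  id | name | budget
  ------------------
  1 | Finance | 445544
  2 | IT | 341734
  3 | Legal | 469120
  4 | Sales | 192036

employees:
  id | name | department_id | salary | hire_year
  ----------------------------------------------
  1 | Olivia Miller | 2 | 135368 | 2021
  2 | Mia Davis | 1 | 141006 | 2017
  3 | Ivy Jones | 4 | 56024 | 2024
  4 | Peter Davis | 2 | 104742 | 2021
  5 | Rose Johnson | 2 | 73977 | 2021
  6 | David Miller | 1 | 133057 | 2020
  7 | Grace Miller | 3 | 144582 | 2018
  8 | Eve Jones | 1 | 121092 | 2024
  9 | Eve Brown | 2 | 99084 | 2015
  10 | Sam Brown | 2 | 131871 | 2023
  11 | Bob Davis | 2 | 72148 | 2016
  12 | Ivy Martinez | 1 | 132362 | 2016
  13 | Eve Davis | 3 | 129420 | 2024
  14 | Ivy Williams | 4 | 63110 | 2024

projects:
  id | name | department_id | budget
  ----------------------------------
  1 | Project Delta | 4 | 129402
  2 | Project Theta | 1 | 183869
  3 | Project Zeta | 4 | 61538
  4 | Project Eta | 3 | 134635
SELECT c.name, p.name AS department, c.hire_year FROM employees c JOIN departments p ON c.department_id = p.id WHERE c.salary > 58964

Execution result:
name | department | hire_year
Olivia Miller | IT | 2021
Mia Davis | Finance | 2017
Peter Davis | IT | 2021
Rose Johnson | IT | 2021
David Miller | Finance | 2020
Grace Miller | Legal | 2018
Eve Jones | Finance | 2024
Eve Brown | IT | 2015
Sam Brown | IT | 2023
Bob Davis | IT | 2016
Ivy Martinez | Finance | 2016
Eve Davis | Legal | 2024
Ivy Williams | Sales | 2024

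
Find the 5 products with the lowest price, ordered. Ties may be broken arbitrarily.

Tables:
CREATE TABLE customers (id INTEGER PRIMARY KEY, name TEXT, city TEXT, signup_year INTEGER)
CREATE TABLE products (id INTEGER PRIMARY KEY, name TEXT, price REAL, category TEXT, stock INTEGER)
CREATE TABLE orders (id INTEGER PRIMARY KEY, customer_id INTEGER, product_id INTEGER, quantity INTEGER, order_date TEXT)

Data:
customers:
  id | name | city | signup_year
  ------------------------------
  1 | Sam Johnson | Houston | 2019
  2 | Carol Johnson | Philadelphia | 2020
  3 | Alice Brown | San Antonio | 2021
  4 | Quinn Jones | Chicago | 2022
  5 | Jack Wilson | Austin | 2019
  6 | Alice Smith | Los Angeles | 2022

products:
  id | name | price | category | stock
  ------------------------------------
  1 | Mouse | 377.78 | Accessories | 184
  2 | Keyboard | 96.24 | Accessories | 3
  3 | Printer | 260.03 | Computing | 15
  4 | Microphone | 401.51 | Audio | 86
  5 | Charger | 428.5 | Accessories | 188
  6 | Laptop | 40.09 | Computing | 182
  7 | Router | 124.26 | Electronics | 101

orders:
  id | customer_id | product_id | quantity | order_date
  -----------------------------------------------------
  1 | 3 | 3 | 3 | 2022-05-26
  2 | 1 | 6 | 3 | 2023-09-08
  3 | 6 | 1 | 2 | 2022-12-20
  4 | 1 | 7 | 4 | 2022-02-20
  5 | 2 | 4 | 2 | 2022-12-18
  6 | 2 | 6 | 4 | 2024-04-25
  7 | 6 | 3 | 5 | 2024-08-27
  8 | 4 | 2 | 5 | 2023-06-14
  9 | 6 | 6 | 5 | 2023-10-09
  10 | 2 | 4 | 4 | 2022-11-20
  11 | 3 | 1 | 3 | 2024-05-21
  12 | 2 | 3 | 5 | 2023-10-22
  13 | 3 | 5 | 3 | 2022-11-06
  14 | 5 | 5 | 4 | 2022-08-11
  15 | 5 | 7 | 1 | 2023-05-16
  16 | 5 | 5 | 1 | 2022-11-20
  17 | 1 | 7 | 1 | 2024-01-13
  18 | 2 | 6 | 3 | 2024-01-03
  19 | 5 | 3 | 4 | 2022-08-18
SELECT name, price FROM products ORDER BY price ASC LIMIT 5

Execution result:
name | price
Laptop | 40.09
Keyboard | 96.24
Router | 124.26
Printer | 260.03
Mouse | 377.78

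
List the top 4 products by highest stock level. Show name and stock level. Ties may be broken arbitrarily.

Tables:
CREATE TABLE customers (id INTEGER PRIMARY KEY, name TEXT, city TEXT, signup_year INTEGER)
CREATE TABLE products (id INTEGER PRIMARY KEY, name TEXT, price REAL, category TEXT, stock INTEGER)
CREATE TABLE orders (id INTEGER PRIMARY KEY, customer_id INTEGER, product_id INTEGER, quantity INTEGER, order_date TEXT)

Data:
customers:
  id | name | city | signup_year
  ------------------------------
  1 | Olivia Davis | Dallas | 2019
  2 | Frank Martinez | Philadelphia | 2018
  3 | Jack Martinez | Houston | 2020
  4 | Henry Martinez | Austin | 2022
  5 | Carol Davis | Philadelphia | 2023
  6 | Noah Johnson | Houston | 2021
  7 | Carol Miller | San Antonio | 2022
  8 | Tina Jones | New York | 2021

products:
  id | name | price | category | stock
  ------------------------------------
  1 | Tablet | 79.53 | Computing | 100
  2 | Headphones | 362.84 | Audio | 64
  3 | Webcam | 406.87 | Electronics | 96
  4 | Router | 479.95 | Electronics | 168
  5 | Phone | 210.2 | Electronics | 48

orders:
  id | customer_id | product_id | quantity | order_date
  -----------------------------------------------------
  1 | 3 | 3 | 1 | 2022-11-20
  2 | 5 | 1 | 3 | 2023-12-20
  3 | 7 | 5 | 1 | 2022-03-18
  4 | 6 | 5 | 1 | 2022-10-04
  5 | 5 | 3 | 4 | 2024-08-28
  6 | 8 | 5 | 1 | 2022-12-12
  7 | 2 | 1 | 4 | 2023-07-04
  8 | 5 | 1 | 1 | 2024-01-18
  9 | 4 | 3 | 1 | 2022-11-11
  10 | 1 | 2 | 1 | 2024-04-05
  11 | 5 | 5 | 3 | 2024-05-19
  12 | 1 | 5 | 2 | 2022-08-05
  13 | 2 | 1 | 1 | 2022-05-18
SELECT name, stock FROM products ORDER BY stock DESC LIMIT 4

Execution result:
name | stock
Router | 168
Tablet | 100
Webcam | 96
Headphones | 64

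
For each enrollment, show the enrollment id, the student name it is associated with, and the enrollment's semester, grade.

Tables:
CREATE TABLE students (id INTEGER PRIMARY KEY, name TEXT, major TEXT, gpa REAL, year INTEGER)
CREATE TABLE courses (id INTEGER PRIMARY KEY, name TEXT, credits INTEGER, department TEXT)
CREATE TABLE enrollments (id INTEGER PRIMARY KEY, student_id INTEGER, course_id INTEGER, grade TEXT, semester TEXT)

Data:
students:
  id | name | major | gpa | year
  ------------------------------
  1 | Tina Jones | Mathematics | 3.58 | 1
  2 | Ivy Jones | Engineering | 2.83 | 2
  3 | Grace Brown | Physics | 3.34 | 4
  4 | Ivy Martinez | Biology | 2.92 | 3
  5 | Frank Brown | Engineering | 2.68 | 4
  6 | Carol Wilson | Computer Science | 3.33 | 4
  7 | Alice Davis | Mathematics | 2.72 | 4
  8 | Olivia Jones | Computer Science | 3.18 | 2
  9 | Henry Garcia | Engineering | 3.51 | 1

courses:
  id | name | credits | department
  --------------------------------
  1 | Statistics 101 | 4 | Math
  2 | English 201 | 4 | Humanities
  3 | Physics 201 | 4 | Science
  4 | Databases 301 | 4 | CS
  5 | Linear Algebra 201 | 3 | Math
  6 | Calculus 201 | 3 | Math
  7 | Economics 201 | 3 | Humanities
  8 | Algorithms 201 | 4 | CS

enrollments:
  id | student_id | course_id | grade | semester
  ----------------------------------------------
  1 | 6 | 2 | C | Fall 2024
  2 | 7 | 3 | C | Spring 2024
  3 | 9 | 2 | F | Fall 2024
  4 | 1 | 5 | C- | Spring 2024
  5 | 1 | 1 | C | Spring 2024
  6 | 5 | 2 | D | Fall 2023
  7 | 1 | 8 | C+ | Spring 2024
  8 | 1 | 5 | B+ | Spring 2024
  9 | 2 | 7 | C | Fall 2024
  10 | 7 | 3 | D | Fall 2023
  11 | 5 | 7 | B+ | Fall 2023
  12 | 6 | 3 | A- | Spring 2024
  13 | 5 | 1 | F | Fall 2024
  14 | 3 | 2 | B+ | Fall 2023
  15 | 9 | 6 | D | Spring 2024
SELECT c.id, p.name AS student, c.semester, c.grade FROM enrollments c JOIN students p ON c.student_id = p.id

Execution result:
id | student | semester | grade
1 | Carol Wilson | Fall 2024 | C
2 | Alice Davis | Spring 2024 | C
3 | Henry Garcia | Fall 2024 | F
4 | Tina Jones | Spring 2024 | C-
5 | Tina Jones | Spring 2024 | C
6 | Frank Brown | Fall 2023 | D
7 | Tina Jones | Spring 2024 | C+
8 | Tina Jones | Spring 2024 | B+
9 | Ivy Jones | Fall 2024 | C
10 | Alice Davis | Fall 2023 | D
11 | Frank Brown | Fall 2023 | B+
12 | Carol Wilson | Spring 2024 | A-
13 | Frank Brown | Fall 2024 | F
14 | Grace Brown | Fall 2023 | B+
15 | Henry Garcia | Spring 2024 | D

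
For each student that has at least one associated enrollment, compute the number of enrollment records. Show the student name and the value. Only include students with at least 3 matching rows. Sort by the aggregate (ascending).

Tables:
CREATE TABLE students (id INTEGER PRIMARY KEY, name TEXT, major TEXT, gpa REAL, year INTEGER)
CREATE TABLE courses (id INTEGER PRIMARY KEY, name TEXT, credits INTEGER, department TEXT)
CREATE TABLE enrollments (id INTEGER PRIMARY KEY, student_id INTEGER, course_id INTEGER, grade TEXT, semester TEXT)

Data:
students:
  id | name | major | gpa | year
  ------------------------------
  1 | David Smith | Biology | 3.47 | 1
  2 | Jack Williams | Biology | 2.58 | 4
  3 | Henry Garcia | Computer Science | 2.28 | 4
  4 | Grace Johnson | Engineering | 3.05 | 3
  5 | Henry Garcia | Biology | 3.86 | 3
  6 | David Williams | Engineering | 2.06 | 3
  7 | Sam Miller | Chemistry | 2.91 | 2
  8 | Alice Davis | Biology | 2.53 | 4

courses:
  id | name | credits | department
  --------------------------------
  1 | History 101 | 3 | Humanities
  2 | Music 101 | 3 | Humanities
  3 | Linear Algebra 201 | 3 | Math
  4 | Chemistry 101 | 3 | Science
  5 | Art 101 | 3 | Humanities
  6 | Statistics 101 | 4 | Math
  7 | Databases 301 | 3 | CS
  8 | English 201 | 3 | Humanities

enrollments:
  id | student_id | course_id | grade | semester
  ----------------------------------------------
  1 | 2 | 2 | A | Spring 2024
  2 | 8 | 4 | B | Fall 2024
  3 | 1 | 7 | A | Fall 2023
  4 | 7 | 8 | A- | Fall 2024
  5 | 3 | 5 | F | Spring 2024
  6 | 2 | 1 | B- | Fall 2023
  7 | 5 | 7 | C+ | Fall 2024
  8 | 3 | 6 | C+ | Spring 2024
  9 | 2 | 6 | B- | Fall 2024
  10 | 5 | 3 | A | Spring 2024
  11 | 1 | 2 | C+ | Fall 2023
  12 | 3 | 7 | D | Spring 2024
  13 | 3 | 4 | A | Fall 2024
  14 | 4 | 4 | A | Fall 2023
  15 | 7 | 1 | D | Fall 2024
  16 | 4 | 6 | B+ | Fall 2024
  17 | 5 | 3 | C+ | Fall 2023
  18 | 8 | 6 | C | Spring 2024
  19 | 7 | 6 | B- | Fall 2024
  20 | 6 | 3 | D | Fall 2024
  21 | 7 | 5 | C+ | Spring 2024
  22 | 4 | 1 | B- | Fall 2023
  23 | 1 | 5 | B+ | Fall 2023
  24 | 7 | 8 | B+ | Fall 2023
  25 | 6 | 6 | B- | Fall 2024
SELECT p.name, COUNT(*) AS n FROM enrollments c JOIN students p ON c.student_id = p.id GROUP BY p.id, p.name HAVING COUNT(*) >= 3 ORDER BY n ASC

Execution result:
name | n
David Smith | 3
Jack Williams | 3
Grace Johnson | 3
Henry Garcia | 3
Henry Garcia | 4
Sam Miller | 5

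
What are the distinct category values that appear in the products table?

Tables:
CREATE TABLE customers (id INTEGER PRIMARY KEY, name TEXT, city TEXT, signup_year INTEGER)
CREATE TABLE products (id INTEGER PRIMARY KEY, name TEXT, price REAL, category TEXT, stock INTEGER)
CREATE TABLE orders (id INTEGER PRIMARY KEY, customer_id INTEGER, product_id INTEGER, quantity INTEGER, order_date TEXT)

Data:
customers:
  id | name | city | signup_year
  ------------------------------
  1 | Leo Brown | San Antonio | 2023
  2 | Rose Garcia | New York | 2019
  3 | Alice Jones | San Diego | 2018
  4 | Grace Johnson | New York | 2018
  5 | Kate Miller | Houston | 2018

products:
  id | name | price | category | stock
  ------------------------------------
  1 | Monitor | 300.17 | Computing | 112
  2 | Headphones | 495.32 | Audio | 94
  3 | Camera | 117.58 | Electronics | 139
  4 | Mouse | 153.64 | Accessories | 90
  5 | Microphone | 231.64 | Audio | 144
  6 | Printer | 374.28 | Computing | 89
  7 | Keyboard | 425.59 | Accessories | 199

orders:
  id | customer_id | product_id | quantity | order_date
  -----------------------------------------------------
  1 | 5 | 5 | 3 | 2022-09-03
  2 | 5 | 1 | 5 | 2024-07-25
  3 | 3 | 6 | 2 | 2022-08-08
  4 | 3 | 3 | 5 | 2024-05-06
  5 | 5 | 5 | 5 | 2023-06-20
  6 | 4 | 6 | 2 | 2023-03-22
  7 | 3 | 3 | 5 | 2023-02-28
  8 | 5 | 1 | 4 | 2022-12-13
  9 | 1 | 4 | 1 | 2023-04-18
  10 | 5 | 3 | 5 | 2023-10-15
SELECT DISTINCT category FROM products

Execution result:
category
Computing
Audio
Electronics
Accessories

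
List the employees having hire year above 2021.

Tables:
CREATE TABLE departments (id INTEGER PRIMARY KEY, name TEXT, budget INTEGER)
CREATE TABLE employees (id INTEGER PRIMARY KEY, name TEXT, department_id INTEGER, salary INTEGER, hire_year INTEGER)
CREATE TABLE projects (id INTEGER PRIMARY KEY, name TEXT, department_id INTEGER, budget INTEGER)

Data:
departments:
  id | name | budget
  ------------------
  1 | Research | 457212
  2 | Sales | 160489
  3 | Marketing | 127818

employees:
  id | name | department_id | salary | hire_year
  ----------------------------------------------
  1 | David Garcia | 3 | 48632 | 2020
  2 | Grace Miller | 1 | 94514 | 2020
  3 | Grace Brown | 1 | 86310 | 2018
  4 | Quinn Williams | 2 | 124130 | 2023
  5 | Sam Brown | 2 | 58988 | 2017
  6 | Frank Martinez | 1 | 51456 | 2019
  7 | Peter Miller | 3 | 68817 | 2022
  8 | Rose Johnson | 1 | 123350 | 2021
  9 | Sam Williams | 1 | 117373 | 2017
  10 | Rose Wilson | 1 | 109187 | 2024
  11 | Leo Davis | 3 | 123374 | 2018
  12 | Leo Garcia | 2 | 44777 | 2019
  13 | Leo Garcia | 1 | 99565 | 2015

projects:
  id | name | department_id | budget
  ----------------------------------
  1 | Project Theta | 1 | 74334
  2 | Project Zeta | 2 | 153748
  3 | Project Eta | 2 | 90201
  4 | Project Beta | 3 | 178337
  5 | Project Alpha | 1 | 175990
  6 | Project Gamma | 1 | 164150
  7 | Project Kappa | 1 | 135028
SELECT name, hire_year FROM employees WHERE hire_year > 2021

Execution result:
name | hire_year
Quinn Williams | 2023
Peter Miller | 2022
Rose Wilson | 2024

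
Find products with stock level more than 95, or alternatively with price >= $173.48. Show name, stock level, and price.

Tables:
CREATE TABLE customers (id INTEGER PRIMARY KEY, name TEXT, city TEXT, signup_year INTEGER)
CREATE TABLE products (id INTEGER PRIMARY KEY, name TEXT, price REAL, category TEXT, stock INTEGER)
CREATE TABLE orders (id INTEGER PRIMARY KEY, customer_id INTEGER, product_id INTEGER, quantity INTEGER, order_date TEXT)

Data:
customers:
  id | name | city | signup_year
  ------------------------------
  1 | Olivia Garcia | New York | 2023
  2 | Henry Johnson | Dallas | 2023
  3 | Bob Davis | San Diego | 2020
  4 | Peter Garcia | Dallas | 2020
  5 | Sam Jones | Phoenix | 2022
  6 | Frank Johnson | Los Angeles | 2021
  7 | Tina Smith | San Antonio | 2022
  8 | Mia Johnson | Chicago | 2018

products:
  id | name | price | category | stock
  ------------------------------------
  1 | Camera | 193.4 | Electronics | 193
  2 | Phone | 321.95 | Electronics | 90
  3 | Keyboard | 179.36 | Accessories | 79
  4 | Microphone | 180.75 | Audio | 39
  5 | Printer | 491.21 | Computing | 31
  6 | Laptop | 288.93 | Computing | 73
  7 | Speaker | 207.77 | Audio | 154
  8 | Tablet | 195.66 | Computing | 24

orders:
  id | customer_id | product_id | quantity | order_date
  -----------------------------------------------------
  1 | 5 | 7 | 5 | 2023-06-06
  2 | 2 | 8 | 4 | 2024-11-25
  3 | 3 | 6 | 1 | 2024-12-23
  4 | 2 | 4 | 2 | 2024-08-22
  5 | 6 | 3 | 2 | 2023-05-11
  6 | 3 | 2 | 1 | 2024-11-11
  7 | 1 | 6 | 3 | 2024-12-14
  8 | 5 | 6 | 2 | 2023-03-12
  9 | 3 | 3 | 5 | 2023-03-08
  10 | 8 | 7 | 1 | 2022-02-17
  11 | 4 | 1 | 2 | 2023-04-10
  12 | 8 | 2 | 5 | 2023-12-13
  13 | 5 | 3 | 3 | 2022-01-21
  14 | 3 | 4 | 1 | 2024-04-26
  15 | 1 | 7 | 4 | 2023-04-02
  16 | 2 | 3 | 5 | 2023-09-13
SELECT name, stock, price FROM products WHERE stock > 95 OR price >= 173.48

Execution result:
name | stock | price
Camera | 193 | 193.40
Phone | 90 | 321.95
Keyboard | 79 | 179.36
Microphone | 39 | 180.75
Printer | 31 | 491.21
Laptop | 73 | 288.93
Speaker | 154 | 207.77
Tablet | 24 | 195.66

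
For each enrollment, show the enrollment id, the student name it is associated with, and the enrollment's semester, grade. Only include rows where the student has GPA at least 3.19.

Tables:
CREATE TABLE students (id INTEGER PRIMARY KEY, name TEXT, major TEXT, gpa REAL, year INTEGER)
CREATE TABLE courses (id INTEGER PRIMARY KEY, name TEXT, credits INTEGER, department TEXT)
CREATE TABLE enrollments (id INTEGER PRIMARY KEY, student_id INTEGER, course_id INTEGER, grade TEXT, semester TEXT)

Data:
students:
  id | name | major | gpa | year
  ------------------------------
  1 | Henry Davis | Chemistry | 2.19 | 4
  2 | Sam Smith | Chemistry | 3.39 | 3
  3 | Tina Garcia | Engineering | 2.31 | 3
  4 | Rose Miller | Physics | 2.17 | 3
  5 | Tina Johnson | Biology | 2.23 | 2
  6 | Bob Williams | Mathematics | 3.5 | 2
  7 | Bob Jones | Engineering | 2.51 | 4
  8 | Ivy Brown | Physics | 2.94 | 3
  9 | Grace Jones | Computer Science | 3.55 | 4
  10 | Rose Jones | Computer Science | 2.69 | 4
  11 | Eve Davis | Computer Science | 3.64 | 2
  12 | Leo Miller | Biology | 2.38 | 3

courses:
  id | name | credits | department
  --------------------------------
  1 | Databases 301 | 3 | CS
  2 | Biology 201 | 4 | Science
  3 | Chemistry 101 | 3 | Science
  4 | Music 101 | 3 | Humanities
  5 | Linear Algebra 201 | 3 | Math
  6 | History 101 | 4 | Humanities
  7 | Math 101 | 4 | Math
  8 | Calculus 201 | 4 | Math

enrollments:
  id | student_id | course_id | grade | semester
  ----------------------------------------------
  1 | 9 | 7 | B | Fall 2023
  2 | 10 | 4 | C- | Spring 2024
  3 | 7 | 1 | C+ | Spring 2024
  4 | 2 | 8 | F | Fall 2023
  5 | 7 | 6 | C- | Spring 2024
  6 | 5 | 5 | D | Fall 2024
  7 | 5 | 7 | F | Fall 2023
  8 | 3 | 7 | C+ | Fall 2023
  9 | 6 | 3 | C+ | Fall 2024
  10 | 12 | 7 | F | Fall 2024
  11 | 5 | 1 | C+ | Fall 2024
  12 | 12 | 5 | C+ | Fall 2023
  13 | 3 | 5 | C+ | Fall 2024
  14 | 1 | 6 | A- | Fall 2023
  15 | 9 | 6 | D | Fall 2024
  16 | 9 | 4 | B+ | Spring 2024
SELECT c.id, p.name AS student, c.semester, c.grade FROM enrollments c JOIN students p ON c.student_id = p.id WHERE p.gpa >= 3.19

Execution result:
id | student | semester | grade
1 | Grace Jones | Fall 2023 | B
4 | Sam Smith | Fall 2023 | F
9 | Bob Williams | Fall 2024 | C+
15 | Grace Jones | Fall 2024 | D
16 | Grace Jones | Spring 2024 | B+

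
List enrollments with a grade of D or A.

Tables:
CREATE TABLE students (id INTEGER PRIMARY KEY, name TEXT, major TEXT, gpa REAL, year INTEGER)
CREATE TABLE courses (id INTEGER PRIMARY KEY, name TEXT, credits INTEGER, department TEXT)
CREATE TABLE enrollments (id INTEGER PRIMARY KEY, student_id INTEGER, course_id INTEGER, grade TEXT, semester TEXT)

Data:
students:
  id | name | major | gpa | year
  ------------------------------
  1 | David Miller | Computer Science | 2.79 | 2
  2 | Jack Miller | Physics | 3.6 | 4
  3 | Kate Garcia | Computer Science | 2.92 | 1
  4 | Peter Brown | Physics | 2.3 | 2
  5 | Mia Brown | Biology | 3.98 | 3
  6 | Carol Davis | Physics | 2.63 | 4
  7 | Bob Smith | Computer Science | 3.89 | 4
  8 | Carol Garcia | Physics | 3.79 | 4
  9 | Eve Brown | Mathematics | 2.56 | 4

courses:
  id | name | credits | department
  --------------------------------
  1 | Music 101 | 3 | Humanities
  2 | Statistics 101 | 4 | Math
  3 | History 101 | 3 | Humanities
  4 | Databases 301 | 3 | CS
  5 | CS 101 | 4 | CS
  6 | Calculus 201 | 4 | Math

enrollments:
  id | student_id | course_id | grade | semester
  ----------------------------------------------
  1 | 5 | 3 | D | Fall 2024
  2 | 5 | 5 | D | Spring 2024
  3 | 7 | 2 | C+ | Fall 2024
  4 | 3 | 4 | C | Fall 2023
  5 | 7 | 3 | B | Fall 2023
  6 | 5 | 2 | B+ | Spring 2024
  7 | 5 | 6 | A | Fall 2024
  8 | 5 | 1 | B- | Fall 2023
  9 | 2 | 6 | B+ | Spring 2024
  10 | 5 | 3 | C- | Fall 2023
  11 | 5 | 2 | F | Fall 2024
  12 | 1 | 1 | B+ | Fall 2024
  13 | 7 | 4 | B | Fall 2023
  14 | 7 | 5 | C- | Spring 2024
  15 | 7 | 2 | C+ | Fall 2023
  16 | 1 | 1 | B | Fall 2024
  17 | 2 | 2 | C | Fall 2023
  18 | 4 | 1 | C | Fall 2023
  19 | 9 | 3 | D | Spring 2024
SELECT id, grade FROM enrollments WHERE grade IN ('D', 'A')

Execution result:
id | grade
1 | D
2 | D
7 | A
19 | D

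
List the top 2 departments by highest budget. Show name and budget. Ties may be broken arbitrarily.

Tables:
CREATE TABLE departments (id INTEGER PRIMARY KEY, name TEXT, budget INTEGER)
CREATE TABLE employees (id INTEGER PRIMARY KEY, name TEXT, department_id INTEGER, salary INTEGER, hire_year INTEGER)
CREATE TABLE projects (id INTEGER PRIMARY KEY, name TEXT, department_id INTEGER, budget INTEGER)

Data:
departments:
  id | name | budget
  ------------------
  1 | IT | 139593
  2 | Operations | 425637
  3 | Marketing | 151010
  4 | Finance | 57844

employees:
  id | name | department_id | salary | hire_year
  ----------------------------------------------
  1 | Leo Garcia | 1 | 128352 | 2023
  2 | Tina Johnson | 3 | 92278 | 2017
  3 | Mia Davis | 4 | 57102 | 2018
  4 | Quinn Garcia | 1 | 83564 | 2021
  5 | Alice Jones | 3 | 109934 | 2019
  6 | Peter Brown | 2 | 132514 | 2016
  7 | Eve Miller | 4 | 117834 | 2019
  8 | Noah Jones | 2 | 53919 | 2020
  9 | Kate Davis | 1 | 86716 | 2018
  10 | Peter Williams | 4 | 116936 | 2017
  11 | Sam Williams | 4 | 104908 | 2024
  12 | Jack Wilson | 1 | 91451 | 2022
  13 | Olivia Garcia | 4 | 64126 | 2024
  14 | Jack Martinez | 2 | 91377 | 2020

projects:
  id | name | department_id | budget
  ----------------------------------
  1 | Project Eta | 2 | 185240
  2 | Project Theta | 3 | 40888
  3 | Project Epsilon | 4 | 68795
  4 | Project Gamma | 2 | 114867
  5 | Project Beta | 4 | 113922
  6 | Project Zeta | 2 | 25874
SELECT name, budget FROM departments ORDER BY budget DESC LIMIT 2

Execution result:
name | budget
Operations | 425637
Marketing | 151010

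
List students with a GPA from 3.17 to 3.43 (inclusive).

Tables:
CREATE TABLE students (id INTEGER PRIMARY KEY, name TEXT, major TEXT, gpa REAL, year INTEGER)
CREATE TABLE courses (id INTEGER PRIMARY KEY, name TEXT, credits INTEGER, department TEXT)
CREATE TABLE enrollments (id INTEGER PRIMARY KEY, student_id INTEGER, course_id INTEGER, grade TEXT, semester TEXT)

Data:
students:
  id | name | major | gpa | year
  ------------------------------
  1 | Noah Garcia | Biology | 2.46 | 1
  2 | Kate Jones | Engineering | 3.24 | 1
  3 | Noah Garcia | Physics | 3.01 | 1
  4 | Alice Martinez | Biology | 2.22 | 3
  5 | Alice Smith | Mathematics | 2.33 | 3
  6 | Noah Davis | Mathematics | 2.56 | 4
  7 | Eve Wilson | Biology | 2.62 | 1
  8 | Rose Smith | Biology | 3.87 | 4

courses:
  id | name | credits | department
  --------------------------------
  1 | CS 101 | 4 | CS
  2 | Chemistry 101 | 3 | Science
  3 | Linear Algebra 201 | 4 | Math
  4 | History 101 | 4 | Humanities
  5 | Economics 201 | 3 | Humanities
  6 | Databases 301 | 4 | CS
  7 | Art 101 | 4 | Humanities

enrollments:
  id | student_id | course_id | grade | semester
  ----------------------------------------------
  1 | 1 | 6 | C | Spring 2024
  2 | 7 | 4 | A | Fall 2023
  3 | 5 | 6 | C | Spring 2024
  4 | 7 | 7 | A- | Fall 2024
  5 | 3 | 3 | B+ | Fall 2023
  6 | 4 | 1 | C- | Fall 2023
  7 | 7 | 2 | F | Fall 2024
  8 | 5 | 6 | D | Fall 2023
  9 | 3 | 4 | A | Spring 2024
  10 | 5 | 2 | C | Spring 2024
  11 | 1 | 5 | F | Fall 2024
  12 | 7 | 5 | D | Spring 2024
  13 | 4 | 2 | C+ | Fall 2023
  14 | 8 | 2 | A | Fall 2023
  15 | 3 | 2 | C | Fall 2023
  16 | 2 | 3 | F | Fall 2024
SELECT name, gpa FROM students WHERE gpa BETWEEN 3.17 AND 3.43

Execution result:
name | gpa
Kate Jones | 3.24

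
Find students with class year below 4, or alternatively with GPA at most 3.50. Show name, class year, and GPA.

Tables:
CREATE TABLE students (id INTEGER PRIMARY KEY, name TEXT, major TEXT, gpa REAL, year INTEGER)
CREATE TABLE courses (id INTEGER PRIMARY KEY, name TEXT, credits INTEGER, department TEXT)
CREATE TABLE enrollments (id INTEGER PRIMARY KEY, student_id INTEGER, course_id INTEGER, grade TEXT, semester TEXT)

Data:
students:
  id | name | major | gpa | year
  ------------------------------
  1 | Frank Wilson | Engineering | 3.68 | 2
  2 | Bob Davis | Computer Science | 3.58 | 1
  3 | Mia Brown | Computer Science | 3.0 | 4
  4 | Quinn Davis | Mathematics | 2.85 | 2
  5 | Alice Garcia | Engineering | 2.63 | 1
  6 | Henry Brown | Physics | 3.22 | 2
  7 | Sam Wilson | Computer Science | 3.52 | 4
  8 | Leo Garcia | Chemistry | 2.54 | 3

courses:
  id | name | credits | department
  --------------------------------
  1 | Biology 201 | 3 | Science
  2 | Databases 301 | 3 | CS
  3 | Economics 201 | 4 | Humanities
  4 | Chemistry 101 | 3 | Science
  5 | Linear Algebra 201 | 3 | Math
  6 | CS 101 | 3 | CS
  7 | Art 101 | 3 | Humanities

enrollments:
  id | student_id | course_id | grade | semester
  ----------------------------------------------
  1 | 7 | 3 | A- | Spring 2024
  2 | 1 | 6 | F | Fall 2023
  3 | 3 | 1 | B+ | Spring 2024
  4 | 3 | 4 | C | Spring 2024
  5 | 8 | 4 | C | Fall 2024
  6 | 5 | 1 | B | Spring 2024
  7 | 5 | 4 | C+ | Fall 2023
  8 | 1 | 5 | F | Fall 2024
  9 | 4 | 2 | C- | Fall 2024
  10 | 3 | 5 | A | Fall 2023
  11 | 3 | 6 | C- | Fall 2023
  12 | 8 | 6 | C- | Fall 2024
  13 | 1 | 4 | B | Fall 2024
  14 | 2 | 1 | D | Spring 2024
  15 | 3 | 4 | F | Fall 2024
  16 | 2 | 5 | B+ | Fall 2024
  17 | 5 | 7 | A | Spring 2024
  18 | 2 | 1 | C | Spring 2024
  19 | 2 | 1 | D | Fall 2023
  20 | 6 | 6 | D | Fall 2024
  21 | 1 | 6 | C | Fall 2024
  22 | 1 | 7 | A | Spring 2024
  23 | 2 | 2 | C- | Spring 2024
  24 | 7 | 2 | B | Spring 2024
SELECT name, year, gpa FROM students WHERE year < 4 OR gpa <= 3.5

Execution result:
name | year | gpa
Frank Wilson | 2 | 3.68
Bob Davis | 1 | 3.58
Mia Brown | 4 | 3.00
Quinn Davis | 2 | 2.85
Alice Garcia | 1 | 2.63
Henry Brown | 2 | 3.22
Leo Garcia | 3 | 2.54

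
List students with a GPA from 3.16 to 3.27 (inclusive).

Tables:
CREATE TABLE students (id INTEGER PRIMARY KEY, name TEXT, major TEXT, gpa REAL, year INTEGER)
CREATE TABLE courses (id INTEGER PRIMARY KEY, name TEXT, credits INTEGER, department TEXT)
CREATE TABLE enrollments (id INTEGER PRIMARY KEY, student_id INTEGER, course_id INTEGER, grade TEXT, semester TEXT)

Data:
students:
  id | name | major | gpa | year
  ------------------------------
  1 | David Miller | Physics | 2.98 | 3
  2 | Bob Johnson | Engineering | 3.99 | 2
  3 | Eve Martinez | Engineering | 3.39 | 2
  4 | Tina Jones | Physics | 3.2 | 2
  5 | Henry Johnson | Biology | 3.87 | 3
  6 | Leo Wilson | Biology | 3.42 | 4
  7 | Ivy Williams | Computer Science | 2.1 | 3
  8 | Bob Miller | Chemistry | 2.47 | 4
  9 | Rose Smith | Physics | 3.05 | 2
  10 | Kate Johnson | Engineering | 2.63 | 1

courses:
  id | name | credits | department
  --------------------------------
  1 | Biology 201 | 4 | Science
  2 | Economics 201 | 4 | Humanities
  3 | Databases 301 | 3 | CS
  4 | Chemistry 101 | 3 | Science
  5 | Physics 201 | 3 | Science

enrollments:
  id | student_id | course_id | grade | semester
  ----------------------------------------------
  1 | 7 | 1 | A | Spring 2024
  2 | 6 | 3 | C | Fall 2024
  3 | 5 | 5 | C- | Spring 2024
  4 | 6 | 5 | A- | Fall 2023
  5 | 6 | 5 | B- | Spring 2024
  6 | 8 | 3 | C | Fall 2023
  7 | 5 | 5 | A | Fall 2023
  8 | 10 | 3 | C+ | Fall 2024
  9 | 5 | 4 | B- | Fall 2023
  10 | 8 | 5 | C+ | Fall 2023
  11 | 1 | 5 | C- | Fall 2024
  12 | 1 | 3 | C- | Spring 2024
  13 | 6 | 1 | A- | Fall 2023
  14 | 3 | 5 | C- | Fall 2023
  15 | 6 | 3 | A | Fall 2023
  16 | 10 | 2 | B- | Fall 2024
SELECT name, gpa FROM students WHERE gpa BETWEEN 3.16 AND 3.27

Execution result:
name | gpa
Tina Jones | 3.20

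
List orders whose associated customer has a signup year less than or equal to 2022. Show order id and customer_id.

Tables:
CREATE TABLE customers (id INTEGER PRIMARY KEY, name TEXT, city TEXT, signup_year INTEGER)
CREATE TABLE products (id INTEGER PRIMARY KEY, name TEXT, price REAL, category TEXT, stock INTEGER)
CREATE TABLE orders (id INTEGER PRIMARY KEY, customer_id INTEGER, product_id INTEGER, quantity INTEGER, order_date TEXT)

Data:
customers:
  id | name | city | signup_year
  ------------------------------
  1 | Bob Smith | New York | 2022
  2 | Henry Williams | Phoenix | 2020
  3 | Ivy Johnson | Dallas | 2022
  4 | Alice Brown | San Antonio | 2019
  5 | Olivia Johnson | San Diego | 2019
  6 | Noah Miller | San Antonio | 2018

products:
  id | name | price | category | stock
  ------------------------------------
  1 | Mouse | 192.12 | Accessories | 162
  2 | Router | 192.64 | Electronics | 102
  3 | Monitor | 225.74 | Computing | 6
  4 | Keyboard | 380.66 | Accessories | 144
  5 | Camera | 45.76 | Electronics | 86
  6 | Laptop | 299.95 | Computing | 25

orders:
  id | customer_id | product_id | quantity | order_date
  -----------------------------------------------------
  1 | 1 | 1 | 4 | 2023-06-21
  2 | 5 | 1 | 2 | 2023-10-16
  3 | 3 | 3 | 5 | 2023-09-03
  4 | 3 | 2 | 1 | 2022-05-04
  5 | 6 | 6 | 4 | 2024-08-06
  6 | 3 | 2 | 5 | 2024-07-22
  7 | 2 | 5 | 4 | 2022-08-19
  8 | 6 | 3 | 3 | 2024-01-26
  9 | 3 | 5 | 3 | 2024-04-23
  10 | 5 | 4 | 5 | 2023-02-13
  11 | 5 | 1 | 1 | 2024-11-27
SELECT id, customer_id FROM orders WHERE customer_id IN (SELECT id FROM customers WHERE signup_year <= 2022)

Execution result:
id | customer_id
1 | 1
2 | 5
3 | 3
4 | 3
5 | 6
6 | 3
7 | 2
8 | 6
9 | 3
10 | 5
11 | 5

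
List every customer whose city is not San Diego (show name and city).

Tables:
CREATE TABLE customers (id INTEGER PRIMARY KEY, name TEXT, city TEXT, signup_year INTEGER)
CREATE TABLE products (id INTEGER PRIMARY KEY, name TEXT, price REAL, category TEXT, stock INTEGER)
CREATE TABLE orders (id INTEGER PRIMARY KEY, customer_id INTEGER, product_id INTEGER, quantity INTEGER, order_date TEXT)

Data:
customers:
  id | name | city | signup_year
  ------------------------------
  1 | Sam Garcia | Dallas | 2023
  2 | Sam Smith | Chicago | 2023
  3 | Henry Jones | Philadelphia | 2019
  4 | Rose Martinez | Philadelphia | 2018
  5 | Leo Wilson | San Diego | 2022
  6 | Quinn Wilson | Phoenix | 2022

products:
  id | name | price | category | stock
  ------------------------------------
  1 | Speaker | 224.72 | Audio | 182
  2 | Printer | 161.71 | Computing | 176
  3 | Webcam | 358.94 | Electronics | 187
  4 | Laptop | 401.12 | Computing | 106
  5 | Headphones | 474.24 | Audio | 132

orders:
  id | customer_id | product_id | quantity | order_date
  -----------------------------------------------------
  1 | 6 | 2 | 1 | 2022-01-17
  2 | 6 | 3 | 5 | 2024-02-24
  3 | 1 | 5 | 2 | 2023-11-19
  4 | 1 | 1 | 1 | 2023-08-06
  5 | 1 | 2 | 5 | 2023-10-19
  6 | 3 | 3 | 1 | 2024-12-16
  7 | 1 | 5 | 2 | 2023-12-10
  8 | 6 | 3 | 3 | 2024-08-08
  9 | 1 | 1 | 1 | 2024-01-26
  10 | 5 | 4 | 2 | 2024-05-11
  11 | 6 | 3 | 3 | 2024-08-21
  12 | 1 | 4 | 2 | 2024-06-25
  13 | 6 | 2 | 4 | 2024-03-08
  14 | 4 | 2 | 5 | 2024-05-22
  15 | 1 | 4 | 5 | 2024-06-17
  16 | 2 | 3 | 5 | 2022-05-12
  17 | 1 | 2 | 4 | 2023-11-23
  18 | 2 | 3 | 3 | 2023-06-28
SELECT name, city FROM customers WHERE city <> 'San Diego'

Execution result:
name | city
Sam Garcia | Dallas
Sam Smith | Chicago
Henry Jones | Philadelphia
Rose Martinez | Philadelphia
Quinn Wilson | Phoenix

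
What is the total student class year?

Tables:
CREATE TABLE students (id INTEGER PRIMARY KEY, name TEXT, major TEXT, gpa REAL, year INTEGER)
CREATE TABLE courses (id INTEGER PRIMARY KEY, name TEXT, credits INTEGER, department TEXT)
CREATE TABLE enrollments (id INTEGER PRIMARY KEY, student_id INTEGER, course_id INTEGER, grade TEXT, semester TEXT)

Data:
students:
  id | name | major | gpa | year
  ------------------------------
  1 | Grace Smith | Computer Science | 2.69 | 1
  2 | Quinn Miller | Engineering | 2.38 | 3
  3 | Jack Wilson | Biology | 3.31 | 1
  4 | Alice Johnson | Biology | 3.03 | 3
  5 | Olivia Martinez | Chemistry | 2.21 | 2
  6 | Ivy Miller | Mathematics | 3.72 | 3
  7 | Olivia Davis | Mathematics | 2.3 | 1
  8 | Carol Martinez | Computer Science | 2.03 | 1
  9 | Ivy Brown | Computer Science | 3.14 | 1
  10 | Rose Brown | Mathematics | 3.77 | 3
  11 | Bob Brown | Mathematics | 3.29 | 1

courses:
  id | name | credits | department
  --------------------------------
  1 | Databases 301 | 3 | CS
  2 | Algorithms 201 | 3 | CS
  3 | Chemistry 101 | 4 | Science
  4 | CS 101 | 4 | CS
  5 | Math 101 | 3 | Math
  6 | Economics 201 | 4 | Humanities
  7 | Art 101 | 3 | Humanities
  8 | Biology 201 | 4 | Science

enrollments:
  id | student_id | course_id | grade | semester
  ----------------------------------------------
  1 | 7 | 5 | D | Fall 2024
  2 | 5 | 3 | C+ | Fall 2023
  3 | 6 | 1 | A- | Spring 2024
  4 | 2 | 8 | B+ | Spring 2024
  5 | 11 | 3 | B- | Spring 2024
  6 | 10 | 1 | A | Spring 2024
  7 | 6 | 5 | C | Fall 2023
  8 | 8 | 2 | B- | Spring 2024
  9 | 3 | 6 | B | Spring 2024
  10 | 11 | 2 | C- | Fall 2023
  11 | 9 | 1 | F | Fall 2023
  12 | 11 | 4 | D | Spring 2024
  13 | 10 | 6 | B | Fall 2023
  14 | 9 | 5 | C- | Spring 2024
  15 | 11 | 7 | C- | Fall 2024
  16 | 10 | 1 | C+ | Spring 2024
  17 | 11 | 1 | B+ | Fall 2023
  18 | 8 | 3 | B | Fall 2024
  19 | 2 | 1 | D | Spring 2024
SELECT SUM(year) FROM students

Execution result:
20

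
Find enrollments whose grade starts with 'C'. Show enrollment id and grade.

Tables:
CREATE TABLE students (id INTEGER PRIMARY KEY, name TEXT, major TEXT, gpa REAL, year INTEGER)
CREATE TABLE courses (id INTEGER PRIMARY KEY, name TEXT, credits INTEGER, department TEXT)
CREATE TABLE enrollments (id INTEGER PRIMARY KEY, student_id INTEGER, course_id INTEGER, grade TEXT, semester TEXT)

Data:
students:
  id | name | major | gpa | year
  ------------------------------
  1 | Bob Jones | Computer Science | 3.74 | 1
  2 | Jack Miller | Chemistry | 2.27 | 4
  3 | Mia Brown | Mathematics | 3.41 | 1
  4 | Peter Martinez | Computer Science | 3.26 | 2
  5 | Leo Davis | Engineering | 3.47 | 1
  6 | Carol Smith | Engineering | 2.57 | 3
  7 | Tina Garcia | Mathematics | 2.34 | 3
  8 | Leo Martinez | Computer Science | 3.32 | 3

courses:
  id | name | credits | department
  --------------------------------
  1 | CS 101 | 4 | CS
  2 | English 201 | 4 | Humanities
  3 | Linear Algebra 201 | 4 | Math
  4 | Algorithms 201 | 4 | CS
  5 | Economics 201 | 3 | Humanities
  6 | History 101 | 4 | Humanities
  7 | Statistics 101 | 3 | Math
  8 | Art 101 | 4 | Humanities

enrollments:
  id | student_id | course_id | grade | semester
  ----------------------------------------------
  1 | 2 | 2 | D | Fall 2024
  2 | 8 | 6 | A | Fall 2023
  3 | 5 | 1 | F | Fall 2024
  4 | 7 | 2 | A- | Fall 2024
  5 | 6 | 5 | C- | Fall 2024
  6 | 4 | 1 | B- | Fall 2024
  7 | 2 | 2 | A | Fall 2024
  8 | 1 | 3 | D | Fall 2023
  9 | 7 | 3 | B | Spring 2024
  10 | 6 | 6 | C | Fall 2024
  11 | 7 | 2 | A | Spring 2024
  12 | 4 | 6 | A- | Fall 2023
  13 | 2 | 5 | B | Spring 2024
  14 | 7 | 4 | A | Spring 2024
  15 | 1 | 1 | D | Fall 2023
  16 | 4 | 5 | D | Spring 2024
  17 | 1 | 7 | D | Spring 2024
SELECT id, grade FROM enrollments WHERE grade LIKE 'C%'

Execution result:
id | grade
5 | C-
10 | C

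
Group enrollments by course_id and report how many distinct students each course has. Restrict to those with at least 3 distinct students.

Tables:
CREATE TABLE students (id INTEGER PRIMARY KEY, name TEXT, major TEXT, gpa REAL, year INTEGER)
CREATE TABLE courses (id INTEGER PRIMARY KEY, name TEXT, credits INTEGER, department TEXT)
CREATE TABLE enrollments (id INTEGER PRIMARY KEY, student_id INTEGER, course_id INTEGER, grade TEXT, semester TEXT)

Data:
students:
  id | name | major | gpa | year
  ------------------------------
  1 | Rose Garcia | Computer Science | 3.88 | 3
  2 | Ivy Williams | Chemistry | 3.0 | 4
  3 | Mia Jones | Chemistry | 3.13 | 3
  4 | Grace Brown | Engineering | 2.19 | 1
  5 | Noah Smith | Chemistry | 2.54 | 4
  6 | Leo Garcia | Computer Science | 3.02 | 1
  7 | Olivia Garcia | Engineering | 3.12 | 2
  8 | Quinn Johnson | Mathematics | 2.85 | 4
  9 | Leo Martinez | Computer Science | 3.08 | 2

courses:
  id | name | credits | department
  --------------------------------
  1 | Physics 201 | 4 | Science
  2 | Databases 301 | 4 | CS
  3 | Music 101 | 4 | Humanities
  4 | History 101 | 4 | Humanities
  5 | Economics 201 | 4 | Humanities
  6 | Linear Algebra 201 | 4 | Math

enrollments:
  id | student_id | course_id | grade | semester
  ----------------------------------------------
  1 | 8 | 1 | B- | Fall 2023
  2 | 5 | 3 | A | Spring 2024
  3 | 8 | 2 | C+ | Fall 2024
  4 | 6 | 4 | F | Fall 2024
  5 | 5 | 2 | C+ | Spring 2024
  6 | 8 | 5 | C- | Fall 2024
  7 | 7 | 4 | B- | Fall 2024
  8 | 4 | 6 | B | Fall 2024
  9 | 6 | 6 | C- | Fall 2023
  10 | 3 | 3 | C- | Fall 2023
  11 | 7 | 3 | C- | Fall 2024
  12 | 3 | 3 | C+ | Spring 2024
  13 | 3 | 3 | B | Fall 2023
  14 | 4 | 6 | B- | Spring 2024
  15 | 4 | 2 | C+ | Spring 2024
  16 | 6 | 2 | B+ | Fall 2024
SELECT course_id, COUNT(DISTINCT student_id) AS distinct_student_count FROM enrollments GROUP BY course_id HAVING COUNT(DISTINCT student_id) >= 3

Execution result:
course_id | distinct_student_count
2 | 4
3 | 3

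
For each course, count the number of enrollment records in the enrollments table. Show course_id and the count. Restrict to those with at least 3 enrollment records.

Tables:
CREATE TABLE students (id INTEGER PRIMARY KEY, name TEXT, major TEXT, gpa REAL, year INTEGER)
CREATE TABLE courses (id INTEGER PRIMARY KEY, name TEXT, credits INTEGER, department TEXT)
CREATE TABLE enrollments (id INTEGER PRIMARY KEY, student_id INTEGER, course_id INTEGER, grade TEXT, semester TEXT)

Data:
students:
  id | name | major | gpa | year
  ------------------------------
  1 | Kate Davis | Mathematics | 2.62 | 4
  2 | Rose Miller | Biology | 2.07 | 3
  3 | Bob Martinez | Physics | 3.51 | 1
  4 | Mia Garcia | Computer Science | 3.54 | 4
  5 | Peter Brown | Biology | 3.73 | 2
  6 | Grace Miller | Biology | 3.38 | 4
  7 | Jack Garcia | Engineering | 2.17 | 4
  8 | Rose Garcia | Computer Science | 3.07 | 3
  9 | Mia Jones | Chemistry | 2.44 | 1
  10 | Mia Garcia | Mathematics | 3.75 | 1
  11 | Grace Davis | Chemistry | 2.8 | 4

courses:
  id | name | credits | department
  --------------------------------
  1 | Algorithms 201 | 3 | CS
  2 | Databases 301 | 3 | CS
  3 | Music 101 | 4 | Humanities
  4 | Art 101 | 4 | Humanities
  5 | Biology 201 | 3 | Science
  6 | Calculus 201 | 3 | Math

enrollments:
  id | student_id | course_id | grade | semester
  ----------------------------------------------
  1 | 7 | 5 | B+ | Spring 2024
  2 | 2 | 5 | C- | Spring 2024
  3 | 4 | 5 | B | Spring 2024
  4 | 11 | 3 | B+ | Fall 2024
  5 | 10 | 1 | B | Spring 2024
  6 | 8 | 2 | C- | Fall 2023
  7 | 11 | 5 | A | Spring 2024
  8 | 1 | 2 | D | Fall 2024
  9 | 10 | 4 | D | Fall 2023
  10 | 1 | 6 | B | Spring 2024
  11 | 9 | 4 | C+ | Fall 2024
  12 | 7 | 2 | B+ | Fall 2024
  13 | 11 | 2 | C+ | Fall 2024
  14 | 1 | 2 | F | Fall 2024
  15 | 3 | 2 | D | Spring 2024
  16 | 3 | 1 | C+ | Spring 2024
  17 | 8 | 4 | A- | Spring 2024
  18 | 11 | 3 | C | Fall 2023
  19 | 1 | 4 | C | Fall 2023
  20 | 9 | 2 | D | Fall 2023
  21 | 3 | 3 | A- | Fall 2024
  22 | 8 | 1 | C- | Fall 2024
SELECT course_id, COUNT(*) AS enrollment_count FROM enrollments GROUP BY course_id HAVING COUNT(*) >= 3

Execution result:
course_id | enrollment_count
1 | 3
2 | 7
3 | 3
4 | 4
5 | 4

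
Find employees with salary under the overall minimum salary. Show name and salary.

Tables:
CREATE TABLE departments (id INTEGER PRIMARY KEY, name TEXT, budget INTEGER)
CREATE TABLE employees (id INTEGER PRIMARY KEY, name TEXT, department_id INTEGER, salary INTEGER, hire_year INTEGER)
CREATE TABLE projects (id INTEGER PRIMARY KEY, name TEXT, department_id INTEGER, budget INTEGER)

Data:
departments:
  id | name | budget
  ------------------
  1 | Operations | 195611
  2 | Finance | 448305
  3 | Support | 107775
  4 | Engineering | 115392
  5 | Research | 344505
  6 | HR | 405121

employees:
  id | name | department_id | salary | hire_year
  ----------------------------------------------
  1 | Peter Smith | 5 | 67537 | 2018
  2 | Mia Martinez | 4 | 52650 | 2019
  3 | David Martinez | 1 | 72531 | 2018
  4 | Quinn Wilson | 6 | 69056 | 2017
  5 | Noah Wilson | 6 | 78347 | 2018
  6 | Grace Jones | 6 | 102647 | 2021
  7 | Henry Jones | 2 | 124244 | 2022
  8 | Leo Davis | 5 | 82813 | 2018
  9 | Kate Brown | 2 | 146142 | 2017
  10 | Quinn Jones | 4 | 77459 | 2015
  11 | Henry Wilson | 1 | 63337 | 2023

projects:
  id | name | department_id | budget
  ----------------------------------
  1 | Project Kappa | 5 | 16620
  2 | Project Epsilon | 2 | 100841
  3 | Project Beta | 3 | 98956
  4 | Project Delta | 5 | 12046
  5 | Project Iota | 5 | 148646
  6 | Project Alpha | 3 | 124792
SELECT name, salary FROM employees WHERE salary < (SELECT MIN(salary) FROM employees)

Execution result:
(no rows)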